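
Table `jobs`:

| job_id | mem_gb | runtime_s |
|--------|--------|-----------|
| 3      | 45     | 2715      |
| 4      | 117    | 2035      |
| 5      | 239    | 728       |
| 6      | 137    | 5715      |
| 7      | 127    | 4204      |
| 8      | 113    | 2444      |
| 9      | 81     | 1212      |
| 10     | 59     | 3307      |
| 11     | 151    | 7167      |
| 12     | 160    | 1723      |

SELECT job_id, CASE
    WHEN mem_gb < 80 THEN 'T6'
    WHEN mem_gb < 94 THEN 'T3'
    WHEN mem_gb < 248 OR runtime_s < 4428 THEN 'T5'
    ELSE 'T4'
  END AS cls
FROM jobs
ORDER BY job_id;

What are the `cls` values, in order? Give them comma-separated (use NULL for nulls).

T6, T5, T5, T5, T5, T5, T3, T6, T5, T5

job_id=3: mem_gb < 80 → T6
job_id=4: mem_gb < 248 OR runtime_s < 4428 → T5
job_id=5: mem_gb < 248 OR runtime_s < 4428 → T5
job_id=6: mem_gb < 248 OR runtime_s < 4428 → T5
job_id=7: mem_gb < 248 OR runtime_s < 4428 → T5
job_id=8: mem_gb < 248 OR runtime_s < 4428 → T5
job_id=9: mem_gb < 94 → T3
job_id=10: mem_gb < 80 → T6
job_id=11: mem_gb < 248 OR runtime_s < 4428 → T5
job_id=12: mem_gb < 248 OR runtime_s < 4428 → T5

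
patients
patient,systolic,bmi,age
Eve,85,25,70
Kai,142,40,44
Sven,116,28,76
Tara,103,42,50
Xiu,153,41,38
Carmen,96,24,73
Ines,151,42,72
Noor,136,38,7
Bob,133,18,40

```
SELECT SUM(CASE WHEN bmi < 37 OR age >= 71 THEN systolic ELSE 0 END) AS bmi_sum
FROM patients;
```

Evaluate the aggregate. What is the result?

581

patient=Eve: ✓ → 85
patient=Kai: ✗
patient=Sven: ✓ → 116
patient=Tara: ✗
patient=Xiu: ✗
patient=Carmen: ✓ → 96
patient=Ines: ✓ → 151
patient=Noor: ✗
patient=Bob: ✓ → 133
bmi_sum = 85 + 116 + 96 + 151 + 133 = 581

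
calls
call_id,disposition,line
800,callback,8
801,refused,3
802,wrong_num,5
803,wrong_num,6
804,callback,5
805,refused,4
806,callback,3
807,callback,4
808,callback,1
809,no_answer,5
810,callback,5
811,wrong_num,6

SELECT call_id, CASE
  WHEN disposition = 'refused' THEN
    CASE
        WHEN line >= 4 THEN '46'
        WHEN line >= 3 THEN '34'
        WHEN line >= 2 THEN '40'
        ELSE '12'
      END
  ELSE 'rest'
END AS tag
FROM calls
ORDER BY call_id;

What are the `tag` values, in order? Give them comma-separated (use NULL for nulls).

rest, 34, rest, rest, rest, 46, rest, rest, rest, rest, rest, rest

call_id=800: disposition='callback' → outer ELSE → rest
call_id=801: disposition='refused' → inner[line >= 3] → 34
call_id=802: disposition='wrong_num' → outer ELSE → rest
call_id=803: disposition='wrong_num' → outer ELSE → rest
call_id=804: disposition='callback' → outer ELSE → rest
call_id=805: disposition='refused' → inner[line >= 4] → 46
call_id=806: disposition='callback' → outer ELSE → rest
call_id=807: disposition='callback' → outer ELSE → rest
call_id=808: disposition='callback' → outer ELSE → rest
call_id=809: disposition='no_answer' → outer ELSE → rest
call_id=810: disposition='callback' → outer ELSE → rest
call_id=811: disposition='wrong_num' → outer ELSE → rest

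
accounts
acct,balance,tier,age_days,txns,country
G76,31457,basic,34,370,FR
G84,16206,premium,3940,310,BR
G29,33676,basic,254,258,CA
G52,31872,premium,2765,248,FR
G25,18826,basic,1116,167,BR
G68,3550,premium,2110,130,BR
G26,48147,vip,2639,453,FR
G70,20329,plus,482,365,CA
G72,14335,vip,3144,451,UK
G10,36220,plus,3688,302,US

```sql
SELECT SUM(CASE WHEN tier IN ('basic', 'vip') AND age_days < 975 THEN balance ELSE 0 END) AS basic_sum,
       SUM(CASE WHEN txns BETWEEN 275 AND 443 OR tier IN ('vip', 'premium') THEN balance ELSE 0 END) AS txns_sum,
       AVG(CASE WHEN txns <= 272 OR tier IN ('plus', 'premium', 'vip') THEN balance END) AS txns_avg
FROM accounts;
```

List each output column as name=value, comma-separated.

basic_sum=65133, txns_sum=202116, txns_avg=24795.6666666667

[basic_sum: tier IN ('basic', 'vip') AND age_days < 975]
acct=G76: ✓ → 31457
acct=G84: ✗
acct=G29: ✓ → 33676
acct=G52: ✗
acct=G25: ✗
acct=G68: ✗
acct=G26: ✗
acct=G70: ✗
acct=G72: ✗
acct=G10: ✗
basic_sum = 31457 + 33676 = 65133
—
[txns_sum: txns BETWEEN 275 AND 443 OR tier IN ('vip', 'premium')]
acct=G76: ✓ → 31457
acct=G84: ✓ → 16206
acct=G29: ✗
acct=G52: ✓ → 31872
acct=G25: ✗
acct=G68: ✓ → 3550
acct=G26: ✓ → 48147
acct=G70: ✓ → 20329
acct=G72: ✓ → 14335
acct=G10: ✓ → 36220
txns_sum = 31457 + 16206 + 31872 + 3550 + 48147 + 20329 + 14335 + 36220 = 202116
—
[txns_avg: txns <= 272 OR tier IN ('plus', 'premium', 'vip')]
acct=G76: ✗
acct=G84: ✓ → 16206
acct=G29: ✓ → 33676
acct=G52: ✓ → 31872
acct=G25: ✓ → 18826
acct=G68: ✓ → 3550
acct=G26: ✓ → 48147
acct=G70: ✓ → 20329
acct=G72: ✓ → 14335
acct=G10: ✓ → 36220
txns_avg = (16206 + 33676 + 31872 + 18826 + 3550 + 48147 + 20329 + 14335 + 36220) / 9 = 24795.6666666667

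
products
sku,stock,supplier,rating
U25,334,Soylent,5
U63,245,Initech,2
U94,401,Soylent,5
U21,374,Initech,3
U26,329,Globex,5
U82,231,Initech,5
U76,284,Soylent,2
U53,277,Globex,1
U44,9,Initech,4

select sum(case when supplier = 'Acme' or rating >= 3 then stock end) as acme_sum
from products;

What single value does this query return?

1678

sku=U25: ✓ → 334
sku=U63: ✗
sku=U94: ✓ → 401
sku=U21: ✓ → 374
sku=U26: ✓ → 329
sku=U82: ✓ → 231
sku=U76: ✗
sku=U53: ✗
sku=U44: ✓ → 9
acme_sum = 334 + 401 + 374 + 329 + 231 + 9 = 1678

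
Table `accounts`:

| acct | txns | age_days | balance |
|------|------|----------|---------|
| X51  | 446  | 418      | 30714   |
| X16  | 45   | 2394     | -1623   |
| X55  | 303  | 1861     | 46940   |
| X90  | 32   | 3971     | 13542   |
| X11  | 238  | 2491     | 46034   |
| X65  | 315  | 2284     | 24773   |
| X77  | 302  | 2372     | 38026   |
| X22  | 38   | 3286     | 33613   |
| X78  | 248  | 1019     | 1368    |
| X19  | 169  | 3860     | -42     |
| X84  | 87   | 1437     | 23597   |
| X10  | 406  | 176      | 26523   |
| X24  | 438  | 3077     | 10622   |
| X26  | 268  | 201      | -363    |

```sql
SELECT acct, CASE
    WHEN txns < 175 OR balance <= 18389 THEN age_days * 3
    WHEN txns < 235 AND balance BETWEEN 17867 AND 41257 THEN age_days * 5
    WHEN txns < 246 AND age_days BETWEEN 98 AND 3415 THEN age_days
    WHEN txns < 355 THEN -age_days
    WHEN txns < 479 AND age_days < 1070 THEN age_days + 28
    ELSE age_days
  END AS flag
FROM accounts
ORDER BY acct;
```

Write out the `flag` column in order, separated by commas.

acct=X10: txns < 479 AND age_days < 1070 → 204
acct=X11: txns < 246 AND age_days BETWEEN 98 AND 3415 → 2491
acct=X16: txns < 175 OR balance <= 18389 → 7182
acct=X19: txns < 175 OR balance <= 18389 → 11580
acct=X22: txns < 175 OR balance <= 18389 → 9858
acct=X24: txns < 175 OR balance <= 18389 → 9231
acct=X26: txns < 175 OR balance <= 18389 → 603
acct=X51: txns < 479 AND age_days < 1070 → 446
acct=X55: txns < 355 → -1861
acct=X65: txns < 355 → -2284
acct=X77: txns < 355 → -2372
acct=X78: txns < 175 OR balance <= 18389 → 3057
acct=X84: txns < 175 OR balance <= 18389 → 4311
acct=X90: txns < 175 OR balance <= 18389 → 11913

204, 2491, 7182, 11580, 9858, 9231, 603, 446, -1861, -2284, -2372, 3057, 4311, 11913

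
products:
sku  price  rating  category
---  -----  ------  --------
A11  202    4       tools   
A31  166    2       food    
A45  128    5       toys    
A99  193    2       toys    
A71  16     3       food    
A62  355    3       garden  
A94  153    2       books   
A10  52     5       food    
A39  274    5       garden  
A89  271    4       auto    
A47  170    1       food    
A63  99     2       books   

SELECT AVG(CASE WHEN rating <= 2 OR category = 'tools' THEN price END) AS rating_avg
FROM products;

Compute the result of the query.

sku=A11: ✓ → 202
sku=A31: ✓ → 166
sku=A45: ✗
sku=A99: ✓ → 193
sku=A71: ✗
sku=A62: ✗
sku=A94: ✓ → 153
sku=A10: ✗
sku=A39: ✗
sku=A89: ✗
sku=A47: ✓ → 170
sku=A63: ✓ → 99
rating_avg = (202 + 166 + 193 + 153 + 170 + 99) / 6 = 163.8333333333

163.8333333333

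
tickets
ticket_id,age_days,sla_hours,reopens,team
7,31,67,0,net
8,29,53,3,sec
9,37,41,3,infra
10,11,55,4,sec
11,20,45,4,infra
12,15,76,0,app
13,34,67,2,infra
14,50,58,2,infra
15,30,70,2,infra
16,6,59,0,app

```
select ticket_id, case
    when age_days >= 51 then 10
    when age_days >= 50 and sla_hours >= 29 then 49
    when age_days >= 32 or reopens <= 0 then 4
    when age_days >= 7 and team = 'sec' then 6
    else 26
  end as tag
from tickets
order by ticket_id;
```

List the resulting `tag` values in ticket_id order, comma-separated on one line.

4, 6, 4, 6, 26, 4, 4, 49, 26, 4

ticket_id=7: age_days >= 32 or reopens <= 0 → 4
ticket_id=8: age_days >= 7 and team = 'sec' → 6
ticket_id=9: age_days >= 32 or reopens <= 0 → 4
ticket_id=10: age_days >= 7 and team = 'sec' → 6
ticket_id=11: ELSE → 26
ticket_id=12: age_days >= 32 or reopens <= 0 → 4
ticket_id=13: age_days >= 32 or reopens <= 0 → 4
ticket_id=14: age_days >= 50 and sla_hours >= 29 → 49
ticket_id=15: ELSE → 26
ticket_id=16: age_days >= 32 or reopens <= 0 → 4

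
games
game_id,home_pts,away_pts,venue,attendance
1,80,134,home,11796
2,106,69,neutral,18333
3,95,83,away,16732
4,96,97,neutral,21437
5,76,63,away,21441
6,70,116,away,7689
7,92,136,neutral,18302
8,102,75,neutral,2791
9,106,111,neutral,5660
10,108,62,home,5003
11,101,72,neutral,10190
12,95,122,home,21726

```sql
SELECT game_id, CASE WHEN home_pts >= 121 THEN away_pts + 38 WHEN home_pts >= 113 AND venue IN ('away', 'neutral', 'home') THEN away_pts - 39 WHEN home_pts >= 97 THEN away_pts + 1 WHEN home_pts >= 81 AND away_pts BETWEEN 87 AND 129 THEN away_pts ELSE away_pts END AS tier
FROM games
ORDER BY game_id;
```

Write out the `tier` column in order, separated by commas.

134, 70, 83, 97, 63, 116, 136, 76, 112, 63, 73, 122

game_id=1: ELSE → 134
game_id=2: home_pts >= 97 → 70
game_id=3: ELSE → 83
game_id=4: home_pts >= 81 AND away_pts BETWEEN 87 AND 129 → 97
game_id=5: ELSE → 63
game_id=6: ELSE → 116
game_id=7: ELSE → 136
game_id=8: home_pts >= 97 → 76
game_id=9: home_pts >= 97 → 112
game_id=10: home_pts >= 97 → 63
game_id=11: home_pts >= 97 → 73
game_id=12: home_pts >= 81 AND away_pts BETWEEN 87 AND 129 → 122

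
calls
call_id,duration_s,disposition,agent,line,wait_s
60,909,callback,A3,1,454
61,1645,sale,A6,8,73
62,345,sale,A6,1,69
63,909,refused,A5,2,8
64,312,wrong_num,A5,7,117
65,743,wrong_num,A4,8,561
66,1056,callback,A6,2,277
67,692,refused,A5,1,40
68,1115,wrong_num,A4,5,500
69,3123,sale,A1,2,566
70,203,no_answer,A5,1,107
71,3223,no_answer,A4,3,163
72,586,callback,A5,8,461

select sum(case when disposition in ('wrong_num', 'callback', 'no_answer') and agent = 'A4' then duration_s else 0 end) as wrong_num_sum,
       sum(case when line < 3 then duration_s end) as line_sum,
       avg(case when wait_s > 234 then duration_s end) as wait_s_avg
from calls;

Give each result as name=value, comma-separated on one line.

wrong_num_sum=5081, line_sum=7237, wait_s_avg=1255.3333333333

[wrong_num_sum: disposition in ('wrong_num', 'callback', 'no_answer') and agent = 'A4']
call_id=60: ✗
call_id=61: ✗
call_id=62: ✗
call_id=63: ✗
call_id=64: ✗
call_id=65: ✓ → 743
call_id=66: ✗
call_id=67: ✗
call_id=68: ✓ → 1115
call_id=69: ✗
call_id=70: ✗
call_id=71: ✓ → 3223
call_id=72: ✗
wrong_num_sum = 743 + 1115 + 3223 = 5081
—
[line_sum: line < 3]
call_id=60: ✓ → 909
call_id=61: ✗
call_id=62: ✓ → 345
call_id=63: ✓ → 909
call_id=64: ✗
call_id=65: ✗
call_id=66: ✓ → 1056
call_id=67: ✓ → 692
call_id=68: ✗
call_id=69: ✓ → 3123
call_id=70: ✓ → 203
call_id=71: ✗
call_id=72: ✗
line_sum = 909 + 345 + 909 + 1056 + 692 + 3123 + 203 = 7237
—
[wait_s_avg: wait_s > 234]
call_id=60: ✓ → 909
call_id=61: ✗
call_id=62: ✗
call_id=63: ✗
call_id=64: ✗
call_id=65: ✓ → 743
call_id=66: ✓ → 1056
call_id=67: ✗
call_id=68: ✓ → 1115
call_id=69: ✓ → 3123
call_id=70: ✗
call_id=71: ✗
call_id=72: ✓ → 586
wait_s_avg = (909 + 743 + 1056 + 1115 + 3123 + 586) / 6 = 1255.3333333333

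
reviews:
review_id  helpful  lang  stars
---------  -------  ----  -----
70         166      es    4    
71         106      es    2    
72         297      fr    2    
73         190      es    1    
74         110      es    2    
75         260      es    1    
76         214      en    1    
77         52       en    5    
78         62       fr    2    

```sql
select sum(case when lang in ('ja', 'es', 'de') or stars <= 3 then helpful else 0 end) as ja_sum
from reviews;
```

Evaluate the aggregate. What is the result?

review_id=70: ✓ → 166
review_id=71: ✓ → 106
review_id=72: ✓ → 297
review_id=73: ✓ → 190
review_id=74: ✓ → 110
review_id=75: ✓ → 260
review_id=76: ✓ → 214
review_id=77: ✗
review_id=78: ✓ → 62
ja_sum = 166 + 106 + 297 + 190 + 110 + 260 + 214 + 62 = 1405

1405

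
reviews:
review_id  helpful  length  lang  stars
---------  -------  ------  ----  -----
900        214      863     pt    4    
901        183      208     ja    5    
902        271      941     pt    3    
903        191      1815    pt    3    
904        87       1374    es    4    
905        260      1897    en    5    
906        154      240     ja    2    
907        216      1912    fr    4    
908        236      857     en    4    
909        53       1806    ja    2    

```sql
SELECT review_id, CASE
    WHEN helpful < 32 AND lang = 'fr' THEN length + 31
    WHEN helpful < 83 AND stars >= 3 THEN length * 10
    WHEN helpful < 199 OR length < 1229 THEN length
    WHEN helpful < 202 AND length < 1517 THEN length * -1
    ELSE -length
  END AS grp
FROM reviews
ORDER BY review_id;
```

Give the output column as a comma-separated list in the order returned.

review_id=900: helpful < 199 OR length < 1229 → 863
review_id=901: helpful < 199 OR length < 1229 → 208
review_id=902: helpful < 199 OR length < 1229 → 941
review_id=903: helpful < 199 OR length < 1229 → 1815
review_id=904: helpful < 199 OR length < 1229 → 1374
review_id=905: ELSE → -1897
review_id=906: helpful < 199 OR length < 1229 → 240
review_id=907: ELSE → -1912
review_id=908: helpful < 199 OR length < 1229 → 857
review_id=909: helpful < 199 OR length < 1229 → 1806

863, 208, 941, 1815, 1374, -1897, 240, -1912, 857, 1806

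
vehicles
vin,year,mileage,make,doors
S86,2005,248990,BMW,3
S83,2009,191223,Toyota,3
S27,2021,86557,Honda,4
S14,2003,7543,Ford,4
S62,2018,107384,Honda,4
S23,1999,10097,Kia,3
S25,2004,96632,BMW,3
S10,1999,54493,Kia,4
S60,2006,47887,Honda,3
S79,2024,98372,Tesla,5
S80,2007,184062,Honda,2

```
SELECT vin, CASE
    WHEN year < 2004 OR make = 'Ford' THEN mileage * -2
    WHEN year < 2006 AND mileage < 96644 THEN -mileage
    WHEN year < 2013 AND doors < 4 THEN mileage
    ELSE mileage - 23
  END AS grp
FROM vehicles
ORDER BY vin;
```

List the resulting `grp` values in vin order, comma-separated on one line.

-108986, -15086, -20194, -96632, 86534, 47887, 107361, 98349, 184062, 191223, 248990

vin=S10: year < 2004 OR make = 'Ford' → -108986
vin=S14: year < 2004 OR make = 'Ford' → -15086
vin=S23: year < 2004 OR make = 'Ford' → -20194
vin=S25: year < 2006 AND mileage < 96644 → -96632
vin=S27: ELSE → 86534
vin=S60: year < 2013 AND doors < 4 → 47887
vin=S62: ELSE → 107361
vin=S79: ELSE → 98349
vin=S80: year < 2013 AND doors < 4 → 184062
vin=S83: year < 2013 AND doors < 4 → 191223
vin=S86: year < 2013 AND doors < 4 → 248990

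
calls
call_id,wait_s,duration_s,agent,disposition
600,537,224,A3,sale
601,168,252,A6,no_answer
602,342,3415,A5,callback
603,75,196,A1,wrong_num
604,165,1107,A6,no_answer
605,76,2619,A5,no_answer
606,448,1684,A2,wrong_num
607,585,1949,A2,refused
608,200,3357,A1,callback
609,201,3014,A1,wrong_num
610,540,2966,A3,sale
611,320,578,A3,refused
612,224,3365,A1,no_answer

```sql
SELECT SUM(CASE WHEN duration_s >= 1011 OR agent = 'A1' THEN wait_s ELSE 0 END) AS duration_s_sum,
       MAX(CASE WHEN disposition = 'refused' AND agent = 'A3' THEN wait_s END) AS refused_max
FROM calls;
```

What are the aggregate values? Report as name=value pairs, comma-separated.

duration_s_sum=2856, refused_max=320

[duration_s_sum: duration_s >= 1011 OR agent = 'A1']
call_id=600: ✗
call_id=601: ✗
call_id=602: ✓ → 342
call_id=603: ✓ → 75
call_id=604: ✓ → 165
call_id=605: ✓ → 76
call_id=606: ✓ → 448
call_id=607: ✓ → 585
call_id=608: ✓ → 200
call_id=609: ✓ → 201
call_id=610: ✓ → 540
call_id=611: ✗
call_id=612: ✓ → 224
duration_s_sum = 342 + 75 + 165 + 76 + 448 + 585 + 200 + 201 + 540 + 224 = 2856
—
[refused_max: disposition = 'refused' AND agent = 'A3']
call_id=600: ✗
call_id=601: ✗
call_id=602: ✗
call_id=603: ✗
call_id=604: ✗
call_id=605: ✗
call_id=606: ✗
call_id=607: ✗
call_id=608: ✗
call_id=609: ✗
call_id=610: ✗
call_id=611: ✓ → 320
call_id=612: ✗
refused_max = MAX(320) = 320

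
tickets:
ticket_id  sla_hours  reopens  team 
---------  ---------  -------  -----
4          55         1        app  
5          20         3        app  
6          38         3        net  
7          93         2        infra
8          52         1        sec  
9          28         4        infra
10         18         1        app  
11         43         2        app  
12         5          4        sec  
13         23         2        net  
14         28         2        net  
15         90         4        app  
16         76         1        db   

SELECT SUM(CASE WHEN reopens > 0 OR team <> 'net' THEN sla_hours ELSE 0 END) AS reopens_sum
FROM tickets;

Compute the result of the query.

569

ticket_id=4: ✓ → 55
ticket_id=5: ✓ → 20
ticket_id=6: ✓ → 38
ticket_id=7: ✓ → 93
ticket_id=8: ✓ → 52
ticket_id=9: ✓ → 28
ticket_id=10: ✓ → 18
ticket_id=11: ✓ → 43
ticket_id=12: ✓ → 5
ticket_id=13: ✓ → 23
ticket_id=14: ✓ → 28
ticket_id=15: ✓ → 90
ticket_id=16: ✓ → 76
reopens_sum = 55 + 20 + 38 + 93 + 52 + 28 + 18 + 43 + 5 + 23 + 28 + 90 + 76 = 569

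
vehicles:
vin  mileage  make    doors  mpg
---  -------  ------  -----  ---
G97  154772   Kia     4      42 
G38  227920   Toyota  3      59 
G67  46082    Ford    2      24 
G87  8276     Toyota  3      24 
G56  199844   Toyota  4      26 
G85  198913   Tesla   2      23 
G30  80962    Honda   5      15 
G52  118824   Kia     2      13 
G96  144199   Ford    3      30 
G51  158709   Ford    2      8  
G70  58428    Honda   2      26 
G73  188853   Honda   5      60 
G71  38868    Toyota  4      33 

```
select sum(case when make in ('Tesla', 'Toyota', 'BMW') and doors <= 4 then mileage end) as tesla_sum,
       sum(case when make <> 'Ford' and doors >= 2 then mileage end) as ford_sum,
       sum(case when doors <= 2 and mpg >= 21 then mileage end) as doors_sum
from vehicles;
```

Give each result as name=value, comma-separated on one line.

[tesla_sum: make in ('Tesla', 'Toyota', 'BMW') and doors <= 4]
vin=G97: ✗
vin=G38: ✓ → 227920
vin=G67: ✗
vin=G87: ✓ → 8276
vin=G56: ✓ → 199844
vin=G85: ✓ → 198913
vin=G30: ✗
vin=G52: ✗
vin=G96: ✗
vin=G51: ✗
vin=G70: ✗
vin=G73: ✗
vin=G71: ✓ → 38868
tesla_sum = 227920 + 8276 + 199844 + 198913 + 38868 = 673821
—
[ford_sum: make <> 'Ford' and doors >= 2]
vin=G97: ✓ → 154772
vin=G38: ✓ → 227920
vin=G67: ✗
vin=G87: ✓ → 8276
vin=G56: ✓ → 199844
vin=G85: ✓ → 198913
vin=G30: ✓ → 80962
vin=G52: ✓ → 118824
vin=G96: ✗
vin=G51: ✗
vin=G70: ✓ → 58428
vin=G73: ✓ → 188853
vin=G71: ✓ → 38868
ford_sum = 154772 + 227920 + 8276 + 199844 + 198913 + 80962 + 118824 + 58428 + 188853 + 38868 = 1275660
—
[doors_sum: doors <= 2 and mpg >= 21]
vin=G97: ✗
vin=G38: ✗
vin=G67: ✓ → 46082
vin=G87: ✗
vin=G56: ✗
vin=G85: ✓ → 198913
vin=G30: ✗
vin=G52: ✗
vin=G96: ✗
vin=G51: ✗
vin=G70: ✓ → 58428
vin=G73: ✗
vin=G71: ✗
doors_sum = 46082 + 198913 + 58428 = 303423

tesla_sum=673821, ford_sum=1275660, doors_sum=303423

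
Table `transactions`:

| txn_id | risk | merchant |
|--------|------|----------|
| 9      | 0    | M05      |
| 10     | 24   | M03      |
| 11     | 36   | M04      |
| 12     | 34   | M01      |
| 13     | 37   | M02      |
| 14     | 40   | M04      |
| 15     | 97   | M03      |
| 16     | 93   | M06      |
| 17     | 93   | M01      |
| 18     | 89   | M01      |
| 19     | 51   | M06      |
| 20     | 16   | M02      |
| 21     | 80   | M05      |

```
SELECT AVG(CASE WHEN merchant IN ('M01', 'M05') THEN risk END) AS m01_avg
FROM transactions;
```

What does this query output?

txn_id=9: ✓ → 0
txn_id=10: ✗
txn_id=11: ✗
txn_id=12: ✓ → 34
txn_id=13: ✗
txn_id=14: ✗
txn_id=15: ✗
txn_id=16: ✗
txn_id=17: ✓ → 93
txn_id=18: ✓ → 89
txn_id=19: ✗
txn_id=20: ✗
txn_id=21: ✓ → 80
m01_avg = (0 + 34 + 93 + 89 + 80) / 5 = 59.2

59.2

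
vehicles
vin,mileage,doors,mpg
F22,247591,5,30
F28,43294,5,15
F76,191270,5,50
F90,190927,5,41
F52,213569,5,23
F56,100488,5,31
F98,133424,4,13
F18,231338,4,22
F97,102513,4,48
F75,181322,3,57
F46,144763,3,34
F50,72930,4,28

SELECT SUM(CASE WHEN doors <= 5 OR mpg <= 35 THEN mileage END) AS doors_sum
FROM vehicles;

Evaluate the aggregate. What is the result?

1853429

vin=F22: ✓ → 247591
vin=F28: ✓ → 43294
vin=F76: ✓ → 191270
vin=F90: ✓ → 190927
vin=F52: ✓ → 213569
vin=F56: ✓ → 100488
vin=F98: ✓ → 133424
vin=F18: ✓ → 231338
vin=F97: ✓ → 102513
vin=F75: ✓ → 181322
vin=F46: ✓ → 144763
vin=F50: ✓ → 72930
doors_sum = 247591 + 43294 + 191270 + 190927 + 213569 + 100488 + 133424 + 231338 + 102513 + 181322 + 144763 + 72930 = 1853429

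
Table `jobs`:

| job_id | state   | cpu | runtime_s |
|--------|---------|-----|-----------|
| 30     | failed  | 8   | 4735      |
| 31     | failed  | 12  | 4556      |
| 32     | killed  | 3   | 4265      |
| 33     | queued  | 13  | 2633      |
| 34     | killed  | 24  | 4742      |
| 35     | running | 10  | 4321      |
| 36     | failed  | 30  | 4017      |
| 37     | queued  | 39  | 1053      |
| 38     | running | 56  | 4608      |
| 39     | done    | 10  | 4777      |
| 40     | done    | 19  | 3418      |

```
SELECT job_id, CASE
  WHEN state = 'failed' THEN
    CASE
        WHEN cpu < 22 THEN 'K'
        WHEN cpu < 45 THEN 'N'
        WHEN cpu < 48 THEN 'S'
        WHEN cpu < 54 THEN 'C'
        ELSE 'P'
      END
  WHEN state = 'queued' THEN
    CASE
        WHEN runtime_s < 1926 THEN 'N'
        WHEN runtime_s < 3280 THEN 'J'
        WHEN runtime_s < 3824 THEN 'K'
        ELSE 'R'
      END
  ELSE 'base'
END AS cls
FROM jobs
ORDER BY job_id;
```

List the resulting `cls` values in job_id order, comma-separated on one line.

job_id=30: state='failed' → inner[cpu < 22] → K
job_id=31: state='failed' → inner[cpu < 22] → K
job_id=32: state='killed' → outer ELSE → base
job_id=33: state='queued' → inner[runtime_s < 3280] → J
job_id=34: state='killed' → outer ELSE → base
job_id=35: state='running' → outer ELSE → base
job_id=36: state='failed' → inner[cpu < 45] → N
job_id=37: state='queued' → inner[runtime_s < 1926] → N
job_id=38: state='running' → outer ELSE → base
job_id=39: state='done' → outer ELSE → base
job_id=40: state='done' → outer ELSE → base

K, K, base, J, base, base, N, N, base, base, base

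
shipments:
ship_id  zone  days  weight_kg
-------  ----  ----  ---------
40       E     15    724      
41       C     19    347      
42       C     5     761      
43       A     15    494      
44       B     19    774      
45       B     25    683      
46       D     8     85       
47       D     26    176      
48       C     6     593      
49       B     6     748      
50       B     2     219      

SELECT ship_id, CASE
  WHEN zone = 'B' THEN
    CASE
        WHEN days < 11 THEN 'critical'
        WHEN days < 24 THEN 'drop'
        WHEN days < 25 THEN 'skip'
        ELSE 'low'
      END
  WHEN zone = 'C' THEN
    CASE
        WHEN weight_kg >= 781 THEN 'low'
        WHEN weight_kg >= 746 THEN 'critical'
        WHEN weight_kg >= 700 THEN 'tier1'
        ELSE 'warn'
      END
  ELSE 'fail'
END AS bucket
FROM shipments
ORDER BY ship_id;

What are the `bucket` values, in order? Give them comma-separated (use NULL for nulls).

ship_id=40: zone='E' → outer ELSE → fail
ship_id=41: zone='C' → inner[ELSE] → warn
ship_id=42: zone='C' → inner[weight_kg >= 746] → critical
ship_id=43: zone='A' → outer ELSE → fail
ship_id=44: zone='B' → inner[days < 24] → drop
ship_id=45: zone='B' → inner[ELSE] → low
ship_id=46: zone='D' → outer ELSE → fail
ship_id=47: zone='D' → outer ELSE → fail
ship_id=48: zone='C' → inner[ELSE] → warn
ship_id=49: zone='B' → inner[days < 11] → critical
ship_id=50: zone='B' → inner[days < 11] → critical

fail, warn, critical, fail, drop, low, fail, fail, warn, critical, critical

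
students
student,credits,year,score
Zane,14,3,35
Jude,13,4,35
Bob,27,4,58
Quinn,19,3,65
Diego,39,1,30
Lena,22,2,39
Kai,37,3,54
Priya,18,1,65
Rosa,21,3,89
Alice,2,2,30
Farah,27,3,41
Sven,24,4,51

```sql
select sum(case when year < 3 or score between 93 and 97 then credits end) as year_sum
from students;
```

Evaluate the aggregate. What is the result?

81

student=Zane: ✗
student=Jude: ✗
student=Bob: ✗
student=Quinn: ✗
student=Diego: ✓ → 39
student=Lena: ✓ → 22
student=Kai: ✗
student=Priya: ✓ → 18
student=Rosa: ✗
student=Alice: ✓ → 2
student=Farah: ✗
student=Sven: ✗
year_sum = 39 + 22 + 18 + 2 = 81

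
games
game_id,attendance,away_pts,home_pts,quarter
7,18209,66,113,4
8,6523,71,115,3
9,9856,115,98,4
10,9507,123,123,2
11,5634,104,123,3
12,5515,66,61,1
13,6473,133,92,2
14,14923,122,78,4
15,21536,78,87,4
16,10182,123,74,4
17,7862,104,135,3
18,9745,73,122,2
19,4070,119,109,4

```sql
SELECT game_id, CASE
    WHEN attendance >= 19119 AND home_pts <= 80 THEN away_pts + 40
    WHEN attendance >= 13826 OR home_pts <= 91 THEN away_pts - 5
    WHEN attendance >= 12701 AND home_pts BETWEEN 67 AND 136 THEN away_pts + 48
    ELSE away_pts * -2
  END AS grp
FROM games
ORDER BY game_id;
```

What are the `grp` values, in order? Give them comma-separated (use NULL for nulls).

61, -142, -230, -246, -208, 61, -266, 117, 73, 118, -208, -146, -238

game_id=7: attendance >= 13826 OR home_pts <= 91 → 61
game_id=8: ELSE → -142
game_id=9: ELSE → -230
game_id=10: ELSE → -246
game_id=11: ELSE → -208
game_id=12: attendance >= 13826 OR home_pts <= 91 → 61
game_id=13: ELSE → -266
game_id=14: attendance >= 13826 OR home_pts <= 91 → 117
game_id=15: attendance >= 13826 OR home_pts <= 91 → 73
game_id=16: attendance >= 13826 OR home_pts <= 91 → 118
game_id=17: ELSE → -208
game_id=18: ELSE → -146
game_id=19: ELSE → -238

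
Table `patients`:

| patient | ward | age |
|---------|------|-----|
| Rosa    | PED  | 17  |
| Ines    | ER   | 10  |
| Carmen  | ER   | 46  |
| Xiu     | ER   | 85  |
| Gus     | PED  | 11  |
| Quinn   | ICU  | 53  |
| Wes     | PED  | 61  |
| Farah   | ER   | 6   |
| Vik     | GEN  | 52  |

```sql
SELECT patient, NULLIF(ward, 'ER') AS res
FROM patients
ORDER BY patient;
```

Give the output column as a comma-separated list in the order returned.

patient=Carmen: ward=ER vs ER: equal → NULL
patient=Farah: ward=ER vs ER: equal → NULL
patient=Gus: ward=PED vs ER: differ → PED
patient=Ines: ward=ER vs ER: equal → NULL
patient=Quinn: ward=ICU vs ER: differ → ICU
patient=Rosa: ward=PED vs ER: differ → PED
patient=Vik: ward=GEN vs ER: differ → GEN
patient=Wes: ward=PED vs ER: differ → PED
patient=Xiu: ward=ER vs ER: equal → NULL

NULL, NULL, PED, NULL, ICU, PED, GEN, PED, NULL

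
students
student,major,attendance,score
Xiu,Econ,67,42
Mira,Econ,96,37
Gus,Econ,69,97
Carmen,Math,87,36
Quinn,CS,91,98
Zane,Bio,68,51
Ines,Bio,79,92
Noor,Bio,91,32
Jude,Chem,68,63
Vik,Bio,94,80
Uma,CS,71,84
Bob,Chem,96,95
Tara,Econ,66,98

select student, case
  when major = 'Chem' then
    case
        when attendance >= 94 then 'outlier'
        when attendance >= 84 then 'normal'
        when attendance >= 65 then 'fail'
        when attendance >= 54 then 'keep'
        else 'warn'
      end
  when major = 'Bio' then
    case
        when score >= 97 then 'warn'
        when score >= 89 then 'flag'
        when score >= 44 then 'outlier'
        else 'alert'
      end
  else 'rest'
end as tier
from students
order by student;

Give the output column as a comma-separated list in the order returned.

outlier, rest, rest, flag, fail, rest, alert, rest, rest, rest, outlier, rest, outlier

student=Bob: major='Chem' → inner[attendance >= 94] → outlier
student=Carmen: major='Math' → outer ELSE → rest
student=Gus: major='Econ' → outer ELSE → rest
student=Ines: major='Bio' → inner[score >= 89] → flag
student=Jude: major='Chem' → inner[attendance >= 65] → fail
student=Mira: major='Econ' → outer ELSE → rest
student=Noor: major='Bio' → inner[ELSE] → alert
student=Quinn: major='CS' → outer ELSE → rest
student=Tara: major='Econ' → outer ELSE → rest
student=Uma: major='CS' → outer ELSE → rest
student=Vik: major='Bio' → inner[score >= 44] → outlier
student=Xiu: major='Econ' → outer ELSE → rest
student=Zane: major='Bio' → inner[score >= 44] → outlier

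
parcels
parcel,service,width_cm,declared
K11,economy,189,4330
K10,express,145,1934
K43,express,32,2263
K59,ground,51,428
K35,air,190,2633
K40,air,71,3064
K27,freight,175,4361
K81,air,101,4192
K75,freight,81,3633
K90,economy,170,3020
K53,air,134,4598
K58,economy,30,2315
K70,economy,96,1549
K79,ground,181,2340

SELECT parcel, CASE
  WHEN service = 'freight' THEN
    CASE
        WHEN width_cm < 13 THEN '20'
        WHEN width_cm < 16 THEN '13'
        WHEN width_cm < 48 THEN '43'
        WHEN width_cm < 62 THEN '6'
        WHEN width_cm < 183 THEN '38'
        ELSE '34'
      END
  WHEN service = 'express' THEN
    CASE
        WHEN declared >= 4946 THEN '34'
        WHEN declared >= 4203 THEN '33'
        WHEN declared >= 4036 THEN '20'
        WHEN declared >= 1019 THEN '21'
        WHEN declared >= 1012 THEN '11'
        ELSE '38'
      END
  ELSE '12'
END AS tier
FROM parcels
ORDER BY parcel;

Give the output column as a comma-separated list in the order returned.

21, 12, 38, 12, 12, 21, 12, 12, 12, 12, 38, 12, 12, 12

parcel=K10: service='express' → inner[declared >= 1019] → 21
parcel=K11: service='economy' → outer ELSE → 12
parcel=K27: service='freight' → inner[width_cm < 183] → 38
parcel=K35: service='air' → outer ELSE → 12
parcel=K40: service='air' → outer ELSE → 12
parcel=K43: service='express' → inner[declared >= 1019] → 21
parcel=K53: service='air' → outer ELSE → 12
parcel=K58: service='economy' → outer ELSE → 12
parcel=K59: service='ground' → outer ELSE → 12
parcel=K70: service='economy' → outer ELSE → 12
parcel=K75: service='freight' → inner[width_cm < 183] → 38
parcel=K79: service='ground' → outer ELSE → 12
parcel=K81: service='air' → outer ELSE → 12
parcel=K90: service='economy' → outer ELSE → 12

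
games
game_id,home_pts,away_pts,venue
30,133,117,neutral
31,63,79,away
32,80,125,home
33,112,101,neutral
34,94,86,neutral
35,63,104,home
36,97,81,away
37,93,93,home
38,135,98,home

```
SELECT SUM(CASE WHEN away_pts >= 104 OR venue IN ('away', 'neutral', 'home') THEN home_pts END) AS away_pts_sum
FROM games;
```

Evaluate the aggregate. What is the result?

870

game_id=30: ✓ → 133
game_id=31: ✓ → 63
game_id=32: ✓ → 80
game_id=33: ✓ → 112
game_id=34: ✓ → 94
game_id=35: ✓ → 63
game_id=36: ✓ → 97
game_id=37: ✓ → 93
game_id=38: ✓ → 135
away_pts_sum = 133 + 63 + 80 + 112 + 94 + 63 + 97 + 93 + 135 = 870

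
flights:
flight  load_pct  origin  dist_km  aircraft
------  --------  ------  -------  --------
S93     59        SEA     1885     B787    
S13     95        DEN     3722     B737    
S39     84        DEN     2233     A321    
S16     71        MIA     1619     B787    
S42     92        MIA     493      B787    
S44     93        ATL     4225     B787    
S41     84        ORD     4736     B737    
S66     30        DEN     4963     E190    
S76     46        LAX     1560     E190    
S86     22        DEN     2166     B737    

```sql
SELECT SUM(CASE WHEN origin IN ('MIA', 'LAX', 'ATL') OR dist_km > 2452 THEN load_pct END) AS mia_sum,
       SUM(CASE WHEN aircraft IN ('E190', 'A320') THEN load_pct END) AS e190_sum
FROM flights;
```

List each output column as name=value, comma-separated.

[mia_sum: origin IN ('MIA', 'LAX', 'ATL') OR dist_km > 2452]
flight=S93: ✗
flight=S13: ✓ → 95
flight=S39: ✗
flight=S16: ✓ → 71
flight=S42: ✓ → 92
flight=S44: ✓ → 93
flight=S41: ✓ → 84
flight=S66: ✓ → 30
flight=S76: ✓ → 46
flight=S86: ✗
mia_sum = 95 + 71 + 92 + 93 + 84 + 30 + 46 = 511
—
[e190_sum: aircraft IN ('E190', 'A320')]
flight=S93: ✗
flight=S13: ✗
flight=S39: ✗
flight=S16: ✗
flight=S42: ✗
flight=S44: ✗
flight=S41: ✗
flight=S66: ✓ → 30
flight=S76: ✓ → 46
flight=S86: ✗
e190_sum = 30 + 46 = 76

mia_sum=511, e190_sum=76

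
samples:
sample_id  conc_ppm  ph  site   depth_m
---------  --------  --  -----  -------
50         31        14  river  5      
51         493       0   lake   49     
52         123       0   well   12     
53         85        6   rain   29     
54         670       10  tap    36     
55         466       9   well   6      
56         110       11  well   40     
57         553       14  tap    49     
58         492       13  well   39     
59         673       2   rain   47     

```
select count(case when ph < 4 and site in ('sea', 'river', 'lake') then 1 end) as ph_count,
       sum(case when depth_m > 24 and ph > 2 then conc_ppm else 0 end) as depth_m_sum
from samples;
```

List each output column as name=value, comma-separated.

[ph_count: ph < 4 and site in ('sea', 'river', 'lake')]
sample_id=50: ✗
sample_id=51: ✓ → 1
sample_id=52: ✗
sample_id=53: ✗
sample_id=54: ✗
sample_id=55: ✗
sample_id=56: ✗
sample_id=57: ✗
sample_id=58: ✗
sample_id=59: ✗
ph_count = COUNT(1) = 1
—
[depth_m_sum: depth_m > 24 and ph > 2]
sample_id=50: ✗
sample_id=51: ✗
sample_id=52: ✗
sample_id=53: ✓ → 85
sample_id=54: ✓ → 670
sample_id=55: ✗
sample_id=56: ✓ → 110
sample_id=57: ✓ → 553
sample_id=58: ✓ → 492
sample_id=59: ✗
depth_m_sum = 85 + 670 + 110 + 553 + 492 = 1910

ph_count=1, depth_m_sum=1910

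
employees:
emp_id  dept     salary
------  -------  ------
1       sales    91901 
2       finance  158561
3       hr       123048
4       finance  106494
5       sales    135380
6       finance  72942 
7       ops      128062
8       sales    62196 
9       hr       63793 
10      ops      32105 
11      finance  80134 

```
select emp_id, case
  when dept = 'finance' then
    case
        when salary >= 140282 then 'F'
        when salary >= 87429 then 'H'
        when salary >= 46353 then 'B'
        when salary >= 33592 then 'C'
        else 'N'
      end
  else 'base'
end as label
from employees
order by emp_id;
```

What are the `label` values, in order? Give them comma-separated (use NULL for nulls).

emp_id=1: dept='sales' → outer ELSE → base
emp_id=2: dept='finance' → inner[salary >= 140282] → F
emp_id=3: dept='hr' → outer ELSE → base
emp_id=4: dept='finance' → inner[salary >= 87429] → H
emp_id=5: dept='sales' → outer ELSE → base
emp_id=6: dept='finance' → inner[salary >= 46353] → B
emp_id=7: dept='ops' → outer ELSE → base
emp_id=8: dept='sales' → outer ELSE → base
emp_id=9: dept='hr' → outer ELSE → base
emp_id=10: dept='ops' → outer ELSE → base
emp_id=11: dept='finance' → inner[salary >= 46353] → B

base, F, base, H, base, B, base, base, base, base, B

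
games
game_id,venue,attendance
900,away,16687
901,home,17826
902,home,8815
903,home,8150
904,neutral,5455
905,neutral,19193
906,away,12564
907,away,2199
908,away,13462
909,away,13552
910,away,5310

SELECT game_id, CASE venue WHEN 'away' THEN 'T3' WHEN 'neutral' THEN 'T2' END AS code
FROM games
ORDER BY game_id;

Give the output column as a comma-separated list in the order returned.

game_id=900: venue='away' → T3
game_id=901: (no match → NULL) → NULL
game_id=902: (no match → NULL) → NULL
game_id=903: (no match → NULL) → NULL
game_id=904: venue='neutral' → T2
game_id=905: venue='neutral' → T2
game_id=906: venue='away' → T3
game_id=907: venue='away' → T3
game_id=908: venue='away' → T3
game_id=909: venue='away' → T3
game_id=910: venue='away' → T3

T3, NULL, NULL, NULL, T2, T2, T3, T3, T3, T3, T3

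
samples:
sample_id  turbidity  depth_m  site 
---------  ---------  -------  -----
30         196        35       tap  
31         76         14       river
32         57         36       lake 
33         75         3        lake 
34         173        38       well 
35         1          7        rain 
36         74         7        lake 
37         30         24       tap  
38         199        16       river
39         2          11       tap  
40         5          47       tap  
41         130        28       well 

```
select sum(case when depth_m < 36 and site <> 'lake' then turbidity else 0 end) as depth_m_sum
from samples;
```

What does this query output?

sample_id=30: ✓ → 196
sample_id=31: ✓ → 76
sample_id=32: ✗
sample_id=33: ✗
sample_id=34: ✗
sample_id=35: ✓ → 1
sample_id=36: ✗
sample_id=37: ✓ → 30
sample_id=38: ✓ → 199
sample_id=39: ✓ → 2
sample_id=40: ✗
sample_id=41: ✓ → 130
depth_m_sum = 196 + 76 + 1 + 30 + 199 + 2 + 130 = 634

634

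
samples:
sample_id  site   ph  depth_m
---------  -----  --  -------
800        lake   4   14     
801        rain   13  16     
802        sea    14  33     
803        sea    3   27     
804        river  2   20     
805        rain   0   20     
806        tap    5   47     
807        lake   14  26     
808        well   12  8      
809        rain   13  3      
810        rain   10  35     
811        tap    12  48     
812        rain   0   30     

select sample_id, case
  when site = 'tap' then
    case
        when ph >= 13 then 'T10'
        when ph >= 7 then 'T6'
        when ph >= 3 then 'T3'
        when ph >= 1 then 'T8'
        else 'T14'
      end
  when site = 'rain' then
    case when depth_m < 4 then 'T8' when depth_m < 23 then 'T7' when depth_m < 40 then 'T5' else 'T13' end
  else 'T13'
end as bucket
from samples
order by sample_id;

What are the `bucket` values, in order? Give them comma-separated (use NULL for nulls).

T13, T7, T13, T13, T13, T7, T3, T13, T13, T8, T5, T6, T5

sample_id=800: site='lake' → outer ELSE → T13
sample_id=801: site='rain' → inner[depth_m < 23] → T7
sample_id=802: site='sea' → outer ELSE → T13
sample_id=803: site='sea' → outer ELSE → T13
sample_id=804: site='river' → outer ELSE → T13
sample_id=805: site='rain' → inner[depth_m < 23] → T7
sample_id=806: site='tap' → inner[ph >= 3] → T3
sample_id=807: site='lake' → outer ELSE → T13
sample_id=808: site='well' → outer ELSE → T13
sample_id=809: site='rain' → inner[depth_m < 4] → T8
sample_id=810: site='rain' → inner[depth_m < 40] → T5
sample_id=811: site='tap' → inner[ph >= 7] → T6
sample_id=812: site='rain' → inner[depth_m < 40] → T5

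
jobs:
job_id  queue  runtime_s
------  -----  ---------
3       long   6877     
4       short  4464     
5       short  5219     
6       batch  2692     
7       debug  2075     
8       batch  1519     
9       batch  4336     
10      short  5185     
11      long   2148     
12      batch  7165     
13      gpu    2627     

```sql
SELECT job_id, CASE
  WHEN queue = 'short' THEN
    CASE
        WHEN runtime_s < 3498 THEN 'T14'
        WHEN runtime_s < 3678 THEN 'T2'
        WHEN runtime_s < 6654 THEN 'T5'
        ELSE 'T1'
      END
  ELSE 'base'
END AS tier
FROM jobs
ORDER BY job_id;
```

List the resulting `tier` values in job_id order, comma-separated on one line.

base, T5, T5, base, base, base, base, T5, base, base, base

job_id=3: queue='long' → outer ELSE → base
job_id=4: queue='short' → inner[runtime_s < 6654] → T5
job_id=5: queue='short' → inner[runtime_s < 6654] → T5
job_id=6: queue='batch' → outer ELSE → base
job_id=7: queue='debug' → outer ELSE → base
job_id=8: queue='batch' → outer ELSE → base
job_id=9: queue='batch' → outer ELSE → base
job_id=10: queue='short' → inner[runtime_s < 6654] → T5
job_id=11: queue='long' → outer ELSE → base
job_id=12: queue='batch' → outer ELSE → base
job_id=13: queue='gpu' → outer ELSE → base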